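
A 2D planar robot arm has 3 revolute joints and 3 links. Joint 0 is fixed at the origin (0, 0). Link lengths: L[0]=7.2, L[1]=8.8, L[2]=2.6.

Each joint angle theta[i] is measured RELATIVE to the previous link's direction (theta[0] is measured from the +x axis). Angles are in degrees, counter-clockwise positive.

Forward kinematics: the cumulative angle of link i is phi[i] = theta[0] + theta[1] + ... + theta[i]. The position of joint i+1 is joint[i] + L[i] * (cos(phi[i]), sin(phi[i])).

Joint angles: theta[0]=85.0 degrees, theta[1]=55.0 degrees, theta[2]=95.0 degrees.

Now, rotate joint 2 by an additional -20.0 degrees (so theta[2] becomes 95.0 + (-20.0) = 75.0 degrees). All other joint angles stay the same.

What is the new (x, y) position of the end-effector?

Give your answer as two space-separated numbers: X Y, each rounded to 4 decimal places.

Answer: -8.2435 11.3378

Derivation:
joint[0] = (0.0000, 0.0000)  (base)
link 0: phi[0] = 85 = 85 deg
  cos(85 deg) = 0.0872, sin(85 deg) = 0.9962
  joint[1] = (0.0000, 0.0000) + 7.2 * (0.0872, 0.9962) = (0.0000 + 0.6275, 0.0000 + 7.1726) = (0.6275, 7.1726)
link 1: phi[1] = 85 + 55 = 140 deg
  cos(140 deg) = -0.7660, sin(140 deg) = 0.6428
  joint[2] = (0.6275, 7.1726) + 8.8 * (-0.7660, 0.6428) = (0.6275 + -6.7412, 7.1726 + 5.6565) = (-6.1137, 12.8291)
link 2: phi[2] = 85 + 55 + 75 = 215 deg
  cos(215 deg) = -0.8192, sin(215 deg) = -0.5736
  joint[3] = (-6.1137, 12.8291) + 2.6 * (-0.8192, -0.5736) = (-6.1137 + -2.1298, 12.8291 + -1.4913) = (-8.2435, 11.3378)
End effector: (-8.2435, 11.3378)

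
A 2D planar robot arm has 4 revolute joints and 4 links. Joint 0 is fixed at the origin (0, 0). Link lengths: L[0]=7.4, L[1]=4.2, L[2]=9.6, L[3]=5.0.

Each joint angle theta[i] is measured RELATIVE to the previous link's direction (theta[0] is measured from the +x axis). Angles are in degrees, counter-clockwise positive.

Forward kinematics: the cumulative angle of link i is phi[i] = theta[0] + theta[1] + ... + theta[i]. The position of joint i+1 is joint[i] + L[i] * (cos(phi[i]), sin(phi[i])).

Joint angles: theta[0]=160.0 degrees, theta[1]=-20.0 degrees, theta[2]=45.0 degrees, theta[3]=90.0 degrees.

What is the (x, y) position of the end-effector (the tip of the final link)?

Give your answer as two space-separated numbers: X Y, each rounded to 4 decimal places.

Answer: -19.2988 -0.5870

Derivation:
joint[0] = (0.0000, 0.0000)  (base)
link 0: phi[0] = 160 = 160 deg
  cos(160 deg) = -0.9397, sin(160 deg) = 0.3420
  joint[1] = (0.0000, 0.0000) + 7.4 * (-0.9397, 0.3420) = (0.0000 + -6.9537, 0.0000 + 2.5309) = (-6.9537, 2.5309)
link 1: phi[1] = 160 + -20 = 140 deg
  cos(140 deg) = -0.7660, sin(140 deg) = 0.6428
  joint[2] = (-6.9537, 2.5309) + 4.2 * (-0.7660, 0.6428) = (-6.9537 + -3.2174, 2.5309 + 2.6997) = (-10.1711, 5.2307)
link 2: phi[2] = 160 + -20 + 45 = 185 deg
  cos(185 deg) = -0.9962, sin(185 deg) = -0.0872
  joint[3] = (-10.1711, 5.2307) + 9.6 * (-0.9962, -0.0872) = (-10.1711 + -9.5635, 5.2307 + -0.8367) = (-19.7346, 4.3940)
link 3: phi[3] = 160 + -20 + 45 + 90 = 275 deg
  cos(275 deg) = 0.0872, sin(275 deg) = -0.9962
  joint[4] = (-19.7346, 4.3940) + 5 * (0.0872, -0.9962) = (-19.7346 + 0.4358, 4.3940 + -4.9810) = (-19.2988, -0.5870)
End effector: (-19.2988, -0.5870)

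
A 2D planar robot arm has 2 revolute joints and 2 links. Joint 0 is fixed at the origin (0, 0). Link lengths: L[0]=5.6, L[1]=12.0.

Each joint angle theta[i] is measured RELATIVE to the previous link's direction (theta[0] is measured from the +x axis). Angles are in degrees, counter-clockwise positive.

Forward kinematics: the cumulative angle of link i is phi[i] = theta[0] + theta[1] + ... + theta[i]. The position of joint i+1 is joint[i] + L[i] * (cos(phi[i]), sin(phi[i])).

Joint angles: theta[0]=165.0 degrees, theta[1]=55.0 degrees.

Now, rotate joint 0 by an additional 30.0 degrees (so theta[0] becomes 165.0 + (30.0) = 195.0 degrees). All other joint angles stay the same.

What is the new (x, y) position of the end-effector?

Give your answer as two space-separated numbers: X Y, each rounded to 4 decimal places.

joint[0] = (0.0000, 0.0000)  (base)
link 0: phi[0] = 195 = 195 deg
  cos(195 deg) = -0.9659, sin(195 deg) = -0.2588
  joint[1] = (0.0000, 0.0000) + 5.6 * (-0.9659, -0.2588) = (0.0000 + -5.4092, 0.0000 + -1.4494) = (-5.4092, -1.4494)
link 1: phi[1] = 195 + 55 = 250 deg
  cos(250 deg) = -0.3420, sin(250 deg) = -0.9397
  joint[2] = (-5.4092, -1.4494) + 12 * (-0.3420, -0.9397) = (-5.4092 + -4.1042, -1.4494 + -11.2763) = (-9.5134, -12.7257)
End effector: (-9.5134, -12.7257)

Answer: -9.5134 -12.7257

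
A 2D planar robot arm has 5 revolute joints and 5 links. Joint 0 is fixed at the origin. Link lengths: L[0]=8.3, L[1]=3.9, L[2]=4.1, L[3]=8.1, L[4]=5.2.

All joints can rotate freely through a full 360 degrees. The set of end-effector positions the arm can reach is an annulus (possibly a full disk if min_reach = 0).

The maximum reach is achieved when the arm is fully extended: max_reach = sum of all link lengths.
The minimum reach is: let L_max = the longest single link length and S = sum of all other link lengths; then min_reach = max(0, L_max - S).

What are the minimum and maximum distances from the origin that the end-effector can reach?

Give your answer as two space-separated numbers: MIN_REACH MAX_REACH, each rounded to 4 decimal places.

Answer: 0.0000 29.6000

Derivation:
Link lengths: [8.3, 3.9, 4.1, 8.1, 5.2]
max_reach = 8.3 + 3.9 + 4.1 + 8.1 + 5.2 = 29.6
L_max = max([8.3, 3.9, 4.1, 8.1, 5.2]) = 8.3
S (sum of others) = 29.6 - 8.3 = 21.3
min_reach = max(0, 8.3 - 21.3) = max(0, -13) = 0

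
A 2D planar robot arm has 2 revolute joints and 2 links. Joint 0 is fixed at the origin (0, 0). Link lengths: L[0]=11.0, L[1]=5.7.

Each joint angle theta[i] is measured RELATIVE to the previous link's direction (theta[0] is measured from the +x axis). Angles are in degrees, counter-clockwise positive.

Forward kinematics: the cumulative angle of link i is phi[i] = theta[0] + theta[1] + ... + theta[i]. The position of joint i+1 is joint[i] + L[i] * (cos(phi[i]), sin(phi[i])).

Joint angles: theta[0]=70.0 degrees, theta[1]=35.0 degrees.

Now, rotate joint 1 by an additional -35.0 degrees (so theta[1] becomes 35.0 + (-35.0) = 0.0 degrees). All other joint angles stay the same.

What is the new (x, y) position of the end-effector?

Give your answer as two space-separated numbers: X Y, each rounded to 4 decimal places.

Answer: 5.7117 15.6929

Derivation:
joint[0] = (0.0000, 0.0000)  (base)
link 0: phi[0] = 70 = 70 deg
  cos(70 deg) = 0.3420, sin(70 deg) = 0.9397
  joint[1] = (0.0000, 0.0000) + 11 * (0.3420, 0.9397) = (0.0000 + 3.7622, 0.0000 + 10.3366) = (3.7622, 10.3366)
link 1: phi[1] = 70 + 0 = 70 deg
  cos(70 deg) = 0.3420, sin(70 deg) = 0.9397
  joint[2] = (3.7622, 10.3366) + 5.7 * (0.3420, 0.9397) = (3.7622 + 1.9495, 10.3366 + 5.3562) = (5.7117, 15.6929)
End effector: (5.7117, 15.6929)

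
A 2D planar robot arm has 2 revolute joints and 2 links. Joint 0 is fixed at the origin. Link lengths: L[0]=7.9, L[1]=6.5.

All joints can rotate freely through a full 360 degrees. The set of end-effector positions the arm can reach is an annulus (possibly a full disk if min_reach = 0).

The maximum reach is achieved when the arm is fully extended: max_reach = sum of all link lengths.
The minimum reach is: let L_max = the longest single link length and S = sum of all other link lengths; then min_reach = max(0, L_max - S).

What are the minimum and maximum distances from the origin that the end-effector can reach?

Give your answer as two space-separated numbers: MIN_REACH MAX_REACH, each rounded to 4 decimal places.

Answer: 1.4000 14.4000

Derivation:
Link lengths: [7.9, 6.5]
max_reach = 7.9 + 6.5 = 14.4
L_max = max([7.9, 6.5]) = 7.9
S (sum of others) = 14.4 - 7.9 = 6.5
min_reach = max(0, 7.9 - 6.5) = max(0, 1.4) = 1.4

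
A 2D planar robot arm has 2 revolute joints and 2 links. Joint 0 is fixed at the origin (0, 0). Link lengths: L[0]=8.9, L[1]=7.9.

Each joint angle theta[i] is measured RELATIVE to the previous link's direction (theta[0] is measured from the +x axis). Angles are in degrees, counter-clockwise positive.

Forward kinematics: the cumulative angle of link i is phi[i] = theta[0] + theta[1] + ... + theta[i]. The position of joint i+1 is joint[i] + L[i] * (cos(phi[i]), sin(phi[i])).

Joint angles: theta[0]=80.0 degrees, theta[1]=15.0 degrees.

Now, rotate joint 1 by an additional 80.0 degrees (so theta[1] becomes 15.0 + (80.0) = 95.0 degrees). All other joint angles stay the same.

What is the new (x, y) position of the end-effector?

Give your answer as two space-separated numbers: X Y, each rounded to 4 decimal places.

Answer: -6.3245 9.4533

Derivation:
joint[0] = (0.0000, 0.0000)  (base)
link 0: phi[0] = 80 = 80 deg
  cos(80 deg) = 0.1736, sin(80 deg) = 0.9848
  joint[1] = (0.0000, 0.0000) + 8.9 * (0.1736, 0.9848) = (0.0000 + 1.5455, 0.0000 + 8.7648) = (1.5455, 8.7648)
link 1: phi[1] = 80 + 95 = 175 deg
  cos(175 deg) = -0.9962, sin(175 deg) = 0.0872
  joint[2] = (1.5455, 8.7648) + 7.9 * (-0.9962, 0.0872) = (1.5455 + -7.8699, 8.7648 + 0.6885) = (-6.3245, 9.4533)
End effector: (-6.3245, 9.4533)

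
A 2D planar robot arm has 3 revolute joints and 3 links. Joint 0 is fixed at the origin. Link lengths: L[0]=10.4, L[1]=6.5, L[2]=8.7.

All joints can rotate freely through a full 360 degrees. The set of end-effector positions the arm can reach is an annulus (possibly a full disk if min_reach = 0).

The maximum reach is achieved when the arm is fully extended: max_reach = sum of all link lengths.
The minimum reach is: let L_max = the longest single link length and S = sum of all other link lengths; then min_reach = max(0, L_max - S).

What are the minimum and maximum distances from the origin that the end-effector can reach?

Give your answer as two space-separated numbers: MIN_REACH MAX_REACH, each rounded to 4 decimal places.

Link lengths: [10.4, 6.5, 8.7]
max_reach = 10.4 + 6.5 + 8.7 = 25.6
L_max = max([10.4, 6.5, 8.7]) = 10.4
S (sum of others) = 25.6 - 10.4 = 15.2
min_reach = max(0, 10.4 - 15.2) = max(0, -4.8) = 0

Answer: 0.0000 25.6000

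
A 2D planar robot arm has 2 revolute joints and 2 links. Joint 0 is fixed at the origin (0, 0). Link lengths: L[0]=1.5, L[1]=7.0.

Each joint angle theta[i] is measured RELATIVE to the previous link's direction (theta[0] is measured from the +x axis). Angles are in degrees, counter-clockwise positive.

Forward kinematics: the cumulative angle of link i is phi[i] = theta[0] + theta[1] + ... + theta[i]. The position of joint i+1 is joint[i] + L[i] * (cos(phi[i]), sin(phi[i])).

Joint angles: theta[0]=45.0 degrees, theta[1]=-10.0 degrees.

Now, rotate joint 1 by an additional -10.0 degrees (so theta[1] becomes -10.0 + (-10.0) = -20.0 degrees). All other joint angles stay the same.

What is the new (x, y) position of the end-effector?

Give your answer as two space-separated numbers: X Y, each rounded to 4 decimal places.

joint[0] = (0.0000, 0.0000)  (base)
link 0: phi[0] = 45 = 45 deg
  cos(45 deg) = 0.7071, sin(45 deg) = 0.7071
  joint[1] = (0.0000, 0.0000) + 1.5 * (0.7071, 0.7071) = (0.0000 + 1.0607, 0.0000 + 1.0607) = (1.0607, 1.0607)
link 1: phi[1] = 45 + -20 = 25 deg
  cos(25 deg) = 0.9063, sin(25 deg) = 0.4226
  joint[2] = (1.0607, 1.0607) + 7 * (0.9063, 0.4226) = (1.0607 + 6.3442, 1.0607 + 2.9583) = (7.4048, 4.0190)
End effector: (7.4048, 4.0190)

Answer: 7.4048 4.0190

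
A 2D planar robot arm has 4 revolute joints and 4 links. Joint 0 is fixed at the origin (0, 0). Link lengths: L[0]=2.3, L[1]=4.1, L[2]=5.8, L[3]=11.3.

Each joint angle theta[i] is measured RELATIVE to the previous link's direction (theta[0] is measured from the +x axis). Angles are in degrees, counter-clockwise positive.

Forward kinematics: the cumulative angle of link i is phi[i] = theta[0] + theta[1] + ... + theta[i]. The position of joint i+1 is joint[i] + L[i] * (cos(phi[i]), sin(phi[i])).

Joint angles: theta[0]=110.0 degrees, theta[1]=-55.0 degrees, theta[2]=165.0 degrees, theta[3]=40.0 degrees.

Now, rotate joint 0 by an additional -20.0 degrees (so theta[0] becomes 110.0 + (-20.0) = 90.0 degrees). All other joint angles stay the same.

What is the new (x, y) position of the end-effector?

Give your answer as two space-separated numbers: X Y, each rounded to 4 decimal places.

joint[0] = (0.0000, 0.0000)  (base)
link 0: phi[0] = 90 = 90 deg
  cos(90 deg) = 0.0000, sin(90 deg) = 1.0000
  joint[1] = (0.0000, 0.0000) + 2.3 * (0.0000, 1.0000) = (0.0000 + 0.0000, 0.0000 + 2.3000) = (0.0000, 2.3000)
link 1: phi[1] = 90 + -55 = 35 deg
  cos(35 deg) = 0.8192, sin(35 deg) = 0.5736
  joint[2] = (0.0000, 2.3000) + 4.1 * (0.8192, 0.5736) = (0.0000 + 3.3585, 2.3000 + 2.3517) = (3.3585, 4.6517)
link 2: phi[2] = 90 + -55 + 165 = 200 deg
  cos(200 deg) = -0.9397, sin(200 deg) = -0.3420
  joint[3] = (3.3585, 4.6517) + 5.8 * (-0.9397, -0.3420) = (3.3585 + -5.4502, 4.6517 + -1.9837) = (-2.0917, 2.6679)
link 3: phi[3] = 90 + -55 + 165 + 40 = 240 deg
  cos(240 deg) = -0.5000, sin(240 deg) = -0.8660
  joint[4] = (-2.0917, 2.6679) + 11.3 * (-0.5000, -0.8660) = (-2.0917 + -5.6500, 2.6679 + -9.7861) = (-7.7417, -7.1181)
End effector: (-7.7417, -7.1181)

Answer: -7.7417 -7.1181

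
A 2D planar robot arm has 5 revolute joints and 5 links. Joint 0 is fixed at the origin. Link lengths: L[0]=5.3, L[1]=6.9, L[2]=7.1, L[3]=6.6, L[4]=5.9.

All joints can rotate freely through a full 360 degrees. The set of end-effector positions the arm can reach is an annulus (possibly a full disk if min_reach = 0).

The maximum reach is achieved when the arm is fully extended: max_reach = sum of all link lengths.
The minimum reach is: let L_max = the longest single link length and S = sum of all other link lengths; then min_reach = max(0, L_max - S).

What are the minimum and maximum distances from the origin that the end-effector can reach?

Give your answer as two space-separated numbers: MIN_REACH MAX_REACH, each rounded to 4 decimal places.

Link lengths: [5.3, 6.9, 7.1, 6.6, 5.9]
max_reach = 5.3 + 6.9 + 7.1 + 6.6 + 5.9 = 31.8
L_max = max([5.3, 6.9, 7.1, 6.6, 5.9]) = 7.1
S (sum of others) = 31.8 - 7.1 = 24.7
min_reach = max(0, 7.1 - 24.7) = max(0, -17.6) = 0

Answer: 0.0000 31.8000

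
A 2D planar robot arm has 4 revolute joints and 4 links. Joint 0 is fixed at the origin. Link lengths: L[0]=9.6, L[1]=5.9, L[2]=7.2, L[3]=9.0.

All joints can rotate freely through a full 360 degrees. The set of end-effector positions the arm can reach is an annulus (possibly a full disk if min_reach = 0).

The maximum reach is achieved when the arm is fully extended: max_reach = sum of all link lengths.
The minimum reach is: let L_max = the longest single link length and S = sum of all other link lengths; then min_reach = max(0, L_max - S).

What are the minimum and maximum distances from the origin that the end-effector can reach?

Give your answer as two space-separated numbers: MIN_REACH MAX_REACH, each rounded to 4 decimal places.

Answer: 0.0000 31.7000

Derivation:
Link lengths: [9.6, 5.9, 7.2, 9.0]
max_reach = 9.6 + 5.9 + 7.2 + 9 = 31.7
L_max = max([9.6, 5.9, 7.2, 9.0]) = 9.6
S (sum of others) = 31.7 - 9.6 = 22.1
min_reach = max(0, 9.6 - 22.1) = max(0, -12.5) = 0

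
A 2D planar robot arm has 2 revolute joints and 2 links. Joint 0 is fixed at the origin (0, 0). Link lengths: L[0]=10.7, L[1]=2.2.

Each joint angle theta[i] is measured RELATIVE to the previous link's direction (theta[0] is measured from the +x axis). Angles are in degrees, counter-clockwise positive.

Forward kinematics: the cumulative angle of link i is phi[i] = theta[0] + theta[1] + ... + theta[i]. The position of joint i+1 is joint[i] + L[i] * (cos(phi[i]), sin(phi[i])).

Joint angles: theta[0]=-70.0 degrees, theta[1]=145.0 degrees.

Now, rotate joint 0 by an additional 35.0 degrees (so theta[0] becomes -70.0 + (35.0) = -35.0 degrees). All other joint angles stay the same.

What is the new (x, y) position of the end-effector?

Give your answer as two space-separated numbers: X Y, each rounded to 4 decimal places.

joint[0] = (0.0000, 0.0000)  (base)
link 0: phi[0] = -35 = -35 deg
  cos(-35 deg) = 0.8192, sin(-35 deg) = -0.5736
  joint[1] = (0.0000, 0.0000) + 10.7 * (0.8192, -0.5736) = (0.0000 + 8.7649, 0.0000 + -6.1373) = (8.7649, -6.1373)
link 1: phi[1] = -35 + 145 = 110 deg
  cos(110 deg) = -0.3420, sin(110 deg) = 0.9397
  joint[2] = (8.7649, -6.1373) + 2.2 * (-0.3420, 0.9397) = (8.7649 + -0.7524, -6.1373 + 2.0673) = (8.0125, -4.0699)
End effector: (8.0125, -4.0699)

Answer: 8.0125 -4.0699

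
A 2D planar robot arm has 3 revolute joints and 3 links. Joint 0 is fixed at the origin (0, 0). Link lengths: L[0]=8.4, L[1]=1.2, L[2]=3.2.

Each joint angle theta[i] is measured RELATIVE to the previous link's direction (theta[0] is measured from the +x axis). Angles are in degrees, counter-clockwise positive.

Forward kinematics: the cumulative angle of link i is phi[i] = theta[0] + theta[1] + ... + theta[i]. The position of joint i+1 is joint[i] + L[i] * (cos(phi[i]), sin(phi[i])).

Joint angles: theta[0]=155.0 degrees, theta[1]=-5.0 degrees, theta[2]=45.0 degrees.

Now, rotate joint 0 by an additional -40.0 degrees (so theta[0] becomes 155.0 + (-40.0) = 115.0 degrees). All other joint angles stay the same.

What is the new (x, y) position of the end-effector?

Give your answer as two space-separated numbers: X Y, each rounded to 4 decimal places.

joint[0] = (0.0000, 0.0000)  (base)
link 0: phi[0] = 115 = 115 deg
  cos(115 deg) = -0.4226, sin(115 deg) = 0.9063
  joint[1] = (0.0000, 0.0000) + 8.4 * (-0.4226, 0.9063) = (0.0000 + -3.5500, 0.0000 + 7.6130) = (-3.5500, 7.6130)
link 1: phi[1] = 115 + -5 = 110 deg
  cos(110 deg) = -0.3420, sin(110 deg) = 0.9397
  joint[2] = (-3.5500, 7.6130) + 1.2 * (-0.3420, 0.9397) = (-3.5500 + -0.4104, 7.6130 + 1.1276) = (-3.9604, 8.7406)
link 2: phi[2] = 115 + -5 + 45 = 155 deg
  cos(155 deg) = -0.9063, sin(155 deg) = 0.4226
  joint[3] = (-3.9604, 8.7406) + 3.2 * (-0.9063, 0.4226) = (-3.9604 + -2.9002, 8.7406 + 1.3524) = (-6.8606, 10.0930)
End effector: (-6.8606, 10.0930)

Answer: -6.8606 10.0930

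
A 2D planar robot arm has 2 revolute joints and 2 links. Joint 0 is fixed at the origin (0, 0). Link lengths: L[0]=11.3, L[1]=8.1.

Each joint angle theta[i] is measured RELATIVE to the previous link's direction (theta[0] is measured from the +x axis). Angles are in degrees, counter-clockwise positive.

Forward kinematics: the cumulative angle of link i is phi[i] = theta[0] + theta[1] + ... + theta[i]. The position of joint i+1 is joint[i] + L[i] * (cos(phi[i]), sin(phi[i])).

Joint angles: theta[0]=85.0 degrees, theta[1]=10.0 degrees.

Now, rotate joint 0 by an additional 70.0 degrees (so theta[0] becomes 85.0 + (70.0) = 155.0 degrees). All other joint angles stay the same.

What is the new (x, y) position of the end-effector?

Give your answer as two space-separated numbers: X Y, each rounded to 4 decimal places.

joint[0] = (0.0000, 0.0000)  (base)
link 0: phi[0] = 155 = 155 deg
  cos(155 deg) = -0.9063, sin(155 deg) = 0.4226
  joint[1] = (0.0000, 0.0000) + 11.3 * (-0.9063, 0.4226) = (0.0000 + -10.2413, 0.0000 + 4.7756) = (-10.2413, 4.7756)
link 1: phi[1] = 155 + 10 = 165 deg
  cos(165 deg) = -0.9659, sin(165 deg) = 0.2588
  joint[2] = (-10.2413, 4.7756) + 8.1 * (-0.9659, 0.2588) = (-10.2413 + -7.8240, 4.7756 + 2.0964) = (-18.0653, 6.8720)
End effector: (-18.0653, 6.8720)

Answer: -18.0653 6.8720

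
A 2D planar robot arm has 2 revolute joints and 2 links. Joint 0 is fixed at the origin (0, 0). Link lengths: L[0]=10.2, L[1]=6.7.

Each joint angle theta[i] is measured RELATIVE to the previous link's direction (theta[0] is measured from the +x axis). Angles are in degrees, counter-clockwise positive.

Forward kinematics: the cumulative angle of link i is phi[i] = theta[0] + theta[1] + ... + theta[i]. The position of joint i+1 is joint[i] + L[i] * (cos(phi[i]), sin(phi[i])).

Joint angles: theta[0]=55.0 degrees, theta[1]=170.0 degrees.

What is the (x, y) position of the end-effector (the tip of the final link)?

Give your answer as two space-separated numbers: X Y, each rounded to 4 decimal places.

joint[0] = (0.0000, 0.0000)  (base)
link 0: phi[0] = 55 = 55 deg
  cos(55 deg) = 0.5736, sin(55 deg) = 0.8192
  joint[1] = (0.0000, 0.0000) + 10.2 * (0.5736, 0.8192) = (0.0000 + 5.8505, 0.0000 + 8.3554) = (5.8505, 8.3554)
link 1: phi[1] = 55 + 170 = 225 deg
  cos(225 deg) = -0.7071, sin(225 deg) = -0.7071
  joint[2] = (5.8505, 8.3554) + 6.7 * (-0.7071, -0.7071) = (5.8505 + -4.7376, 8.3554 + -4.7376) = (1.1129, 3.6177)
End effector: (1.1129, 3.6177)

Answer: 1.1129 3.6177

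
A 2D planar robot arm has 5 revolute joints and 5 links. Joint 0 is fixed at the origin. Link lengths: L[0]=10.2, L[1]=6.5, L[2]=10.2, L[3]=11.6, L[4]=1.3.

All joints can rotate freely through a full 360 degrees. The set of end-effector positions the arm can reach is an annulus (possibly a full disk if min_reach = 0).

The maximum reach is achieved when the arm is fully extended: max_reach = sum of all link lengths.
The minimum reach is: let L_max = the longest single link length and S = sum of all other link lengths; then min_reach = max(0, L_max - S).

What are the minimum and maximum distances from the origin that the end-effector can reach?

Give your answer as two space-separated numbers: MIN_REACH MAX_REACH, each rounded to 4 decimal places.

Link lengths: [10.2, 6.5, 10.2, 11.6, 1.3]
max_reach = 10.2 + 6.5 + 10.2 + 11.6 + 1.3 = 39.8
L_max = max([10.2, 6.5, 10.2, 11.6, 1.3]) = 11.6
S (sum of others) = 39.8 - 11.6 = 28.2
min_reach = max(0, 11.6 - 28.2) = max(0, -16.6) = 0

Answer: 0.0000 39.8000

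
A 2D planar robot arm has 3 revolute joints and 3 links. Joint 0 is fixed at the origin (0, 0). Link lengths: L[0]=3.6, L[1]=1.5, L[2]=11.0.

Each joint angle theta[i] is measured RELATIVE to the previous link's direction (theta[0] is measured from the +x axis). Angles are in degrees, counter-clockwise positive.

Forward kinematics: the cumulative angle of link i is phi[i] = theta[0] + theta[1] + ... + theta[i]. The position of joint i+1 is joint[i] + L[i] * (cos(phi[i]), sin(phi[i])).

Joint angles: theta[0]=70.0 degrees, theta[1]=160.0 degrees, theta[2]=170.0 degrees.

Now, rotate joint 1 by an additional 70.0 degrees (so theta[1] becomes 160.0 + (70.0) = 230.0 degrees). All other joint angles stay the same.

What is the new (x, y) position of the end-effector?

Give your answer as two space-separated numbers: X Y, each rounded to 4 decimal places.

joint[0] = (0.0000, 0.0000)  (base)
link 0: phi[0] = 70 = 70 deg
  cos(70 deg) = 0.3420, sin(70 deg) = 0.9397
  joint[1] = (0.0000, 0.0000) + 3.6 * (0.3420, 0.9397) = (0.0000 + 1.2313, 0.0000 + 3.3829) = (1.2313, 3.3829)
link 1: phi[1] = 70 + 230 = 300 deg
  cos(300 deg) = 0.5000, sin(300 deg) = -0.8660
  joint[2] = (1.2313, 3.3829) + 1.5 * (0.5000, -0.8660) = (1.2313 + 0.7500, 3.3829 + -1.2990) = (1.9813, 2.0839)
link 2: phi[2] = 70 + 230 + 170 = 470 deg
  cos(470 deg) = -0.3420, sin(470 deg) = 0.9397
  joint[3] = (1.9813, 2.0839) + 11 * (-0.3420, 0.9397) = (1.9813 + -3.7622, 2.0839 + 10.3366) = (-1.7809, 12.4205)
End effector: (-1.7809, 12.4205)

Answer: -1.7809 12.4205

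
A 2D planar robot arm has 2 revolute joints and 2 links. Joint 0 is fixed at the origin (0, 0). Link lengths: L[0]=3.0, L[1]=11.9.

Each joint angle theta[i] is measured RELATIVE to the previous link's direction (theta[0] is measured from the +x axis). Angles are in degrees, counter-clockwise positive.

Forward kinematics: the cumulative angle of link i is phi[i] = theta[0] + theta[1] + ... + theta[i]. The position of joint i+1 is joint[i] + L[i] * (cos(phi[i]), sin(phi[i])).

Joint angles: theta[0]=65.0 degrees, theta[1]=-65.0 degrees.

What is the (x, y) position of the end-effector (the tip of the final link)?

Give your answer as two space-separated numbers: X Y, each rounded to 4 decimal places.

joint[0] = (0.0000, 0.0000)  (base)
link 0: phi[0] = 65 = 65 deg
  cos(65 deg) = 0.4226, sin(65 deg) = 0.9063
  joint[1] = (0.0000, 0.0000) + 3 * (0.4226, 0.9063) = (0.0000 + 1.2679, 0.0000 + 2.7189) = (1.2679, 2.7189)
link 1: phi[1] = 65 + -65 = 0 deg
  cos(0 deg) = 1.0000, sin(0 deg) = 0.0000
  joint[2] = (1.2679, 2.7189) + 11.9 * (1.0000, 0.0000) = (1.2679 + 11.9000, 2.7189 + 0.0000) = (13.1679, 2.7189)
End effector: (13.1679, 2.7189)

Answer: 13.1679 2.7189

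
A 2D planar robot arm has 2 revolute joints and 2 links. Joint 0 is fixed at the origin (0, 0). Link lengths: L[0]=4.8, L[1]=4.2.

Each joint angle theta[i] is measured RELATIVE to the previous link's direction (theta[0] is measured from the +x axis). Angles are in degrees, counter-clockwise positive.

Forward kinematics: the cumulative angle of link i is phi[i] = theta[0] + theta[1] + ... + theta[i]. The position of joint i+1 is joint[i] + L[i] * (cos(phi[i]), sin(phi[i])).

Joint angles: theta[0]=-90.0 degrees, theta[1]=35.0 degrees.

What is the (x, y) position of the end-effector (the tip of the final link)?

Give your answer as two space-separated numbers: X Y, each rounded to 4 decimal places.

joint[0] = (0.0000, 0.0000)  (base)
link 0: phi[0] = -90 = -90 deg
  cos(-90 deg) = 0.0000, sin(-90 deg) = -1.0000
  joint[1] = (0.0000, 0.0000) + 4.8 * (0.0000, -1.0000) = (0.0000 + 0.0000, 0.0000 + -4.8000) = (0.0000, -4.8000)
link 1: phi[1] = -90 + 35 = -55 deg
  cos(-55 deg) = 0.5736, sin(-55 deg) = -0.8192
  joint[2] = (0.0000, -4.8000) + 4.2 * (0.5736, -0.8192) = (0.0000 + 2.4090, -4.8000 + -3.4404) = (2.4090, -8.2404)
End effector: (2.4090, -8.2404)

Answer: 2.4090 -8.2404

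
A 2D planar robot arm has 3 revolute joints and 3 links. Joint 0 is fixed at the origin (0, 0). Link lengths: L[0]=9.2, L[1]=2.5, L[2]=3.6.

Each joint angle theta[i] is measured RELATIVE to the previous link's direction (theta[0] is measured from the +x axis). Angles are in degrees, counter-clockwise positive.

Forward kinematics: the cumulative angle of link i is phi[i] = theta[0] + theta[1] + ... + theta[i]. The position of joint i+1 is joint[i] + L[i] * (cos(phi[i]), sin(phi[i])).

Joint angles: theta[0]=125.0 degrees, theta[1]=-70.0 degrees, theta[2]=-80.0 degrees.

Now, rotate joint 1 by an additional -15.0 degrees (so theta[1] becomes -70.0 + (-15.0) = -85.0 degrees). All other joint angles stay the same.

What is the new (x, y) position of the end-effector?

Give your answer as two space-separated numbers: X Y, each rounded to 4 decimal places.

joint[0] = (0.0000, 0.0000)  (base)
link 0: phi[0] = 125 = 125 deg
  cos(125 deg) = -0.5736, sin(125 deg) = 0.8192
  joint[1] = (0.0000, 0.0000) + 9.2 * (-0.5736, 0.8192) = (0.0000 + -5.2769, 0.0000 + 7.5362) = (-5.2769, 7.5362)
link 1: phi[1] = 125 + -85 = 40 deg
  cos(40 deg) = 0.7660, sin(40 deg) = 0.6428
  joint[2] = (-5.2769, 7.5362) + 2.5 * (0.7660, 0.6428) = (-5.2769 + 1.9151, 7.5362 + 1.6070) = (-3.3618, 9.1432)
link 2: phi[2] = 125 + -85 + -80 = -40 deg
  cos(-40 deg) = 0.7660, sin(-40 deg) = -0.6428
  joint[3] = (-3.3618, 9.1432) + 3.6 * (0.7660, -0.6428) = (-3.3618 + 2.7578, 9.1432 + -2.3140) = (-0.6040, 6.8291)
End effector: (-0.6040, 6.8291)

Answer: -0.6040 6.8291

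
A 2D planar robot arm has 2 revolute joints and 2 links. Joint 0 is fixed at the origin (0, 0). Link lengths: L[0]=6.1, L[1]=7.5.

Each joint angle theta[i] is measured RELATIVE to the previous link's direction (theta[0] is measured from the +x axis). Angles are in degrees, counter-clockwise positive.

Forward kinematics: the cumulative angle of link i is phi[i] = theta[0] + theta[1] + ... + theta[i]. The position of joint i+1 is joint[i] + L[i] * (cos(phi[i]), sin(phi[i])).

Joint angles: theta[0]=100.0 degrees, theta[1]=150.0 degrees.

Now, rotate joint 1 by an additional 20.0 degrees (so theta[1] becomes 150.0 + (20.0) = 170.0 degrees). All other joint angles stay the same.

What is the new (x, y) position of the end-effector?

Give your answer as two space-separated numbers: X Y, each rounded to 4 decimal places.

joint[0] = (0.0000, 0.0000)  (base)
link 0: phi[0] = 100 = 100 deg
  cos(100 deg) = -0.1736, sin(100 deg) = 0.9848
  joint[1] = (0.0000, 0.0000) + 6.1 * (-0.1736, 0.9848) = (0.0000 + -1.0593, 0.0000 + 6.0073) = (-1.0593, 6.0073)
link 1: phi[1] = 100 + 170 = 270 deg
  cos(270 deg) = -0.0000, sin(270 deg) = -1.0000
  joint[2] = (-1.0593, 6.0073) + 7.5 * (-0.0000, -1.0000) = (-1.0593 + -0.0000, 6.0073 + -7.5000) = (-1.0593, -1.4927)
End effector: (-1.0593, -1.4927)

Answer: -1.0593 -1.4927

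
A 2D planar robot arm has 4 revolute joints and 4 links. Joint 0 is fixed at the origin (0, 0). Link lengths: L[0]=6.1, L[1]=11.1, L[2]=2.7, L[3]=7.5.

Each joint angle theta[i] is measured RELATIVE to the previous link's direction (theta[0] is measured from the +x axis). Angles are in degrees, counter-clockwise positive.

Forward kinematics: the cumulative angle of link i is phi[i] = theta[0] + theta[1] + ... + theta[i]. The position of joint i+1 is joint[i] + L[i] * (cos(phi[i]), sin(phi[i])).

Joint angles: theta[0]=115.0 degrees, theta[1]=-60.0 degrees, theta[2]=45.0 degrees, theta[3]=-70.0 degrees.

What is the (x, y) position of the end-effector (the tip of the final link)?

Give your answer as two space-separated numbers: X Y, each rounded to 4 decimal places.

joint[0] = (0.0000, 0.0000)  (base)
link 0: phi[0] = 115 = 115 deg
  cos(115 deg) = -0.4226, sin(115 deg) = 0.9063
  joint[1] = (0.0000, 0.0000) + 6.1 * (-0.4226, 0.9063) = (0.0000 + -2.5780, 0.0000 + 5.5285) = (-2.5780, 5.5285)
link 1: phi[1] = 115 + -60 = 55 deg
  cos(55 deg) = 0.5736, sin(55 deg) = 0.8192
  joint[2] = (-2.5780, 5.5285) + 11.1 * (0.5736, 0.8192) = (-2.5780 + 6.3667, 5.5285 + 9.0926) = (3.7887, 14.6211)
link 2: phi[2] = 115 + -60 + 45 = 100 deg
  cos(100 deg) = -0.1736, sin(100 deg) = 0.9848
  joint[3] = (3.7887, 14.6211) + 2.7 * (-0.1736, 0.9848) = (3.7887 + -0.4689, 14.6211 + 2.6590) = (3.3199, 17.2800)
link 3: phi[3] = 115 + -60 + 45 + -70 = 30 deg
  cos(30 deg) = 0.8660, sin(30 deg) = 0.5000
  joint[4] = (3.3199, 17.2800) + 7.5 * (0.8660, 0.5000) = (3.3199 + 6.4952, 17.2800 + 3.7500) = (9.8151, 21.0300)
End effector: (9.8151, 21.0300)

Answer: 9.8151 21.0300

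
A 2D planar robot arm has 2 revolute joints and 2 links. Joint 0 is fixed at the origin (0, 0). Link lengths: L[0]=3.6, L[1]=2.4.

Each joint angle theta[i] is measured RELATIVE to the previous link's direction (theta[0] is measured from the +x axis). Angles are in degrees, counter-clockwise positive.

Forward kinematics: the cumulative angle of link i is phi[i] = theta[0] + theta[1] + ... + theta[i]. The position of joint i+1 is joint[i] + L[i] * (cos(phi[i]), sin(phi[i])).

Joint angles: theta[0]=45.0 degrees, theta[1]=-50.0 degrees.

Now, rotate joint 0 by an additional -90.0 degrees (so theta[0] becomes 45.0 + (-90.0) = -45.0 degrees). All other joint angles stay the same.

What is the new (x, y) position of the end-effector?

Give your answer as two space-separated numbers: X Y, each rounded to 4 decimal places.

joint[0] = (0.0000, 0.0000)  (base)
link 0: phi[0] = -45 = -45 deg
  cos(-45 deg) = 0.7071, sin(-45 deg) = -0.7071
  joint[1] = (0.0000, 0.0000) + 3.6 * (0.7071, -0.7071) = (0.0000 + 2.5456, 0.0000 + -2.5456) = (2.5456, -2.5456)
link 1: phi[1] = -45 + -50 = -95 deg
  cos(-95 deg) = -0.0872, sin(-95 deg) = -0.9962
  joint[2] = (2.5456, -2.5456) + 2.4 * (-0.0872, -0.9962) = (2.5456 + -0.2092, -2.5456 + -2.3909) = (2.3364, -4.9365)
End effector: (2.3364, -4.9365)

Answer: 2.3364 -4.9365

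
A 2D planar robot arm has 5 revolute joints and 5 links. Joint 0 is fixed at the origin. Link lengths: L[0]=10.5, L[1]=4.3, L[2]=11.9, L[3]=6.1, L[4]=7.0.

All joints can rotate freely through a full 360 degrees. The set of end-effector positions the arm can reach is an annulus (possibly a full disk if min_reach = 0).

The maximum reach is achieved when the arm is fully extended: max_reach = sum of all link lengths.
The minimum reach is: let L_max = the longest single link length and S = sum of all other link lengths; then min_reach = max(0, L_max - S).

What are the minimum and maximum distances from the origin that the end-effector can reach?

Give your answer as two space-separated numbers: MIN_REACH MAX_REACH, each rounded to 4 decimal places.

Answer: 0.0000 39.8000

Derivation:
Link lengths: [10.5, 4.3, 11.9, 6.1, 7.0]
max_reach = 10.5 + 4.3 + 11.9 + 6.1 + 7 = 39.8
L_max = max([10.5, 4.3, 11.9, 6.1, 7.0]) = 11.9
S (sum of others) = 39.8 - 11.9 = 27.9
min_reach = max(0, 11.9 - 27.9) = max(0, -16) = 0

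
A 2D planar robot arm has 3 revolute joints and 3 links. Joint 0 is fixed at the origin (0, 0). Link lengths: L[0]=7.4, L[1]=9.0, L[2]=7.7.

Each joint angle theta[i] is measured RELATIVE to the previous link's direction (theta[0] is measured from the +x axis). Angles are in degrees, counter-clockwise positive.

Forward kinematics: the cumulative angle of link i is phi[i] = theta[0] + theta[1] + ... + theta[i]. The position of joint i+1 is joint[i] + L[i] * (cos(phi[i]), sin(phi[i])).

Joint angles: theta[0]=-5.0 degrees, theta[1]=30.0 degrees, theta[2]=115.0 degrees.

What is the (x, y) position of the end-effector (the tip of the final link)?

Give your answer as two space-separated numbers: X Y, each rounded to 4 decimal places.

Answer: 9.6301 8.1081

Derivation:
joint[0] = (0.0000, 0.0000)  (base)
link 0: phi[0] = -5 = -5 deg
  cos(-5 deg) = 0.9962, sin(-5 deg) = -0.0872
  joint[1] = (0.0000, 0.0000) + 7.4 * (0.9962, -0.0872) = (0.0000 + 7.3718, 0.0000 + -0.6450) = (7.3718, -0.6450)
link 1: phi[1] = -5 + 30 = 25 deg
  cos(25 deg) = 0.9063, sin(25 deg) = 0.4226
  joint[2] = (7.3718, -0.6450) + 9 * (0.9063, 0.4226) = (7.3718 + 8.1568, -0.6450 + 3.8036) = (15.5286, 3.1586)
link 2: phi[2] = -5 + 30 + 115 = 140 deg
  cos(140 deg) = -0.7660, sin(140 deg) = 0.6428
  joint[3] = (15.5286, 3.1586) + 7.7 * (-0.7660, 0.6428) = (15.5286 + -5.8985, 3.1586 + 4.9495) = (9.6301, 8.1081)
End effector: (9.6301, 8.1081)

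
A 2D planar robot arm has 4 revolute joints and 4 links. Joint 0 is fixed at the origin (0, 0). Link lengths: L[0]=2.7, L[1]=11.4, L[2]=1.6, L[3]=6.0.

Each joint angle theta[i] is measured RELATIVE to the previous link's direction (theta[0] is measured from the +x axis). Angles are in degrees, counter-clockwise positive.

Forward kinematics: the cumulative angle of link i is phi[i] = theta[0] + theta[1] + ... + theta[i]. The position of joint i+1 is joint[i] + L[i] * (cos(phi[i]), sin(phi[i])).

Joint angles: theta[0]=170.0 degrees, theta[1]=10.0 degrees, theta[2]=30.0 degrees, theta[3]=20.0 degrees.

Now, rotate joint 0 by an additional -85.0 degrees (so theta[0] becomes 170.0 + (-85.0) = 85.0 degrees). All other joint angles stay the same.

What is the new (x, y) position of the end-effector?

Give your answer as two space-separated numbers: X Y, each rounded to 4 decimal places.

joint[0] = (0.0000, 0.0000)  (base)
link 0: phi[0] = 85 = 85 deg
  cos(85 deg) = 0.0872, sin(85 deg) = 0.9962
  joint[1] = (0.0000, 0.0000) + 2.7 * (0.0872, 0.9962) = (0.0000 + 0.2353, 0.0000 + 2.6897) = (0.2353, 2.6897)
link 1: phi[1] = 85 + 10 = 95 deg
  cos(95 deg) = -0.0872, sin(95 deg) = 0.9962
  joint[2] = (0.2353, 2.6897) + 11.4 * (-0.0872, 0.9962) = (0.2353 + -0.9936, 2.6897 + 11.3566) = (-0.7583, 14.0463)
link 2: phi[2] = 85 + 10 + 30 = 125 deg
  cos(125 deg) = -0.5736, sin(125 deg) = 0.8192
  joint[3] = (-0.7583, 14.0463) + 1.6 * (-0.5736, 0.8192) = (-0.7583 + -0.9177, 14.0463 + 1.3106) = (-1.6760, 15.3570)
link 3: phi[3] = 85 + 10 + 30 + 20 = 145 deg
  cos(145 deg) = -0.8192, sin(145 deg) = 0.5736
  joint[4] = (-1.6760, 15.3570) + 6 * (-0.8192, 0.5736) = (-1.6760 + -4.9149, 15.3570 + 3.4415) = (-6.5909, 18.7984)
End effector: (-6.5909, 18.7984)

Answer: -6.5909 18.7984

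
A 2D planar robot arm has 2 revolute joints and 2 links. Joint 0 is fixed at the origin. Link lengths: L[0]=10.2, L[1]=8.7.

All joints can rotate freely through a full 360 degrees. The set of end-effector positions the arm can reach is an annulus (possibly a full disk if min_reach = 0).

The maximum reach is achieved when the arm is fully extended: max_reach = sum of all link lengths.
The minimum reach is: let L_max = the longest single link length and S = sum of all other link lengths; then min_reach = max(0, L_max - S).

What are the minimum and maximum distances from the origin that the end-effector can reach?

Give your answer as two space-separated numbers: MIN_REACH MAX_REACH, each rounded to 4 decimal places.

Answer: 1.5000 18.9000

Derivation:
Link lengths: [10.2, 8.7]
max_reach = 10.2 + 8.7 = 18.9
L_max = max([10.2, 8.7]) = 10.2
S (sum of others) = 18.9 - 10.2 = 8.7
min_reach = max(0, 10.2 - 8.7) = max(0, 1.5) = 1.5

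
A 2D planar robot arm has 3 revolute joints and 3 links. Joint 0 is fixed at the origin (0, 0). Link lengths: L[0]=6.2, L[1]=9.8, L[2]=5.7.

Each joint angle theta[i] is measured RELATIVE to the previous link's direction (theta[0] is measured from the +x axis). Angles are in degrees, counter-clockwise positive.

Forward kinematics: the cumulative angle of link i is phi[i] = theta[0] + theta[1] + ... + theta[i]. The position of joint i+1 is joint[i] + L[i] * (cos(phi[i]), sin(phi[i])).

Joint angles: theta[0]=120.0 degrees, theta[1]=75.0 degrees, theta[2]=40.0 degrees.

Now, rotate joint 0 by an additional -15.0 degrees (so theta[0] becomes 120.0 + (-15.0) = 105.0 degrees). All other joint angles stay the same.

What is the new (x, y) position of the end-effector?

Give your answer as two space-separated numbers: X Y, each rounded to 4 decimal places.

Answer: -15.7711 2.3249

Derivation:
joint[0] = (0.0000, 0.0000)  (base)
link 0: phi[0] = 105 = 105 deg
  cos(105 deg) = -0.2588, sin(105 deg) = 0.9659
  joint[1] = (0.0000, 0.0000) + 6.2 * (-0.2588, 0.9659) = (0.0000 + -1.6047, 0.0000 + 5.9887) = (-1.6047, 5.9887)
link 1: phi[1] = 105 + 75 = 180 deg
  cos(180 deg) = -1.0000, sin(180 deg) = 0.0000
  joint[2] = (-1.6047, 5.9887) + 9.8 * (-1.0000, 0.0000) = (-1.6047 + -9.8000, 5.9887 + 0.0000) = (-11.4047, 5.9887)
link 2: phi[2] = 105 + 75 + 40 = 220 deg
  cos(220 deg) = -0.7660, sin(220 deg) = -0.6428
  joint[3] = (-11.4047, 5.9887) + 5.7 * (-0.7660, -0.6428) = (-11.4047 + -4.3665, 5.9887 + -3.6639) = (-15.7711, 2.3249)
End effector: (-15.7711, 2.3249)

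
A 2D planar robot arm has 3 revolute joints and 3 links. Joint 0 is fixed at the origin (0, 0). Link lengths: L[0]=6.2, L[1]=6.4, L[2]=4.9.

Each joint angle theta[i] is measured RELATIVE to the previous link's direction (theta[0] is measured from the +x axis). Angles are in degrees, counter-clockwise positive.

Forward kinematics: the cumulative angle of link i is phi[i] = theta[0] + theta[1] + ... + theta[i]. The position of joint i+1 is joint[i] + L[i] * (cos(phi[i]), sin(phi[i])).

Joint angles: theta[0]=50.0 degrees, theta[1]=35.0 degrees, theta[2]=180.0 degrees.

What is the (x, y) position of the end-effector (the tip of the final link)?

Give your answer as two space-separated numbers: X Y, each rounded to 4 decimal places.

joint[0] = (0.0000, 0.0000)  (base)
link 0: phi[0] = 50 = 50 deg
  cos(50 deg) = 0.6428, sin(50 deg) = 0.7660
  joint[1] = (0.0000, 0.0000) + 6.2 * (0.6428, 0.7660) = (0.0000 + 3.9853, 0.0000 + 4.7495) = (3.9853, 4.7495)
link 1: phi[1] = 50 + 35 = 85 deg
  cos(85 deg) = 0.0872, sin(85 deg) = 0.9962
  joint[2] = (3.9853, 4.7495) + 6.4 * (0.0872, 0.9962) = (3.9853 + 0.5578, 4.7495 + 6.3756) = (4.5431, 11.1251)
link 2: phi[2] = 50 + 35 + 180 = 265 deg
  cos(265 deg) = -0.0872, sin(265 deg) = -0.9962
  joint[3] = (4.5431, 11.1251) + 4.9 * (-0.0872, -0.9962) = (4.5431 + -0.4271, 11.1251 + -4.8814) = (4.1160, 6.2438)
End effector: (4.1160, 6.2438)

Answer: 4.1160 6.2438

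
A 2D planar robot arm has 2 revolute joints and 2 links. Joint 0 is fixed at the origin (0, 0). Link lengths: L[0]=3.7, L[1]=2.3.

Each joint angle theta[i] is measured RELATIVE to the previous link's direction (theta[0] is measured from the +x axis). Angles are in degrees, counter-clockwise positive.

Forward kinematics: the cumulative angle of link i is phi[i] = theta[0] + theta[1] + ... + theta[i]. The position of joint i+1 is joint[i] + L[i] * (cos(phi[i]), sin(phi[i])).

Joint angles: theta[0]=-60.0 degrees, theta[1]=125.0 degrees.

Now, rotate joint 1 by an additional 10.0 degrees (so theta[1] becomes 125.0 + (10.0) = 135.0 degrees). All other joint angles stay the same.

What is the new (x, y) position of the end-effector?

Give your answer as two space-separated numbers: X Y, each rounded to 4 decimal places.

joint[0] = (0.0000, 0.0000)  (base)
link 0: phi[0] = -60 = -60 deg
  cos(-60 deg) = 0.5000, sin(-60 deg) = -0.8660
  joint[1] = (0.0000, 0.0000) + 3.7 * (0.5000, -0.8660) = (0.0000 + 1.8500, 0.0000 + -3.2043) = (1.8500, -3.2043)
link 1: phi[1] = -60 + 135 = 75 deg
  cos(75 deg) = 0.2588, sin(75 deg) = 0.9659
  joint[2] = (1.8500, -3.2043) + 2.3 * (0.2588, 0.9659) = (1.8500 + 0.5953, -3.2043 + 2.2216) = (2.4453, -0.9827)
End effector: (2.4453, -0.9827)

Answer: 2.4453 -0.9827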